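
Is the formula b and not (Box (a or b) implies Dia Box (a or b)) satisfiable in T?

1. b and not (Box (a or b) implies Dia Box (a or b)), u
2. b, u
3. not (Box (a or b) implies Dia Box (a or b)), u
4. Box (a or b), u
5. not Dia Box (a or b), u
6. a or b, u
7. not Box (a or b), u
8. not (a or b), v
9. not a, v
10. not b, v
11. a or b, v
12. not Box (a or b), v
13. b, v
Accessibility: uRu, uRv, vRv
Branch closes: b and not b both at v.
All branches of the tableau close; one closing branch shown above.

Unsatisfiable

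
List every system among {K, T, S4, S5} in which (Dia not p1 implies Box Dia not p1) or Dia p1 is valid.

T-tableau for the negation not ((Dia not p1 implies Box Dia not p1) or Dia p1):
1. not ((Dia not p1 implies Box Dia not p1) or Dia p1), w0
2. not (Dia not p1 implies Box Dia not p1), w0
3. not Dia p1, w0
4. Dia not p1, w0
5. not Box Dia not p1, w0
6. not p1, w0
7. not p1, w1
8. not Dia not p1, w2
9. not p1, w2
10. p1, w2
Accessibility: w0Rw0, w0Rw1, w0Rw2, w1Rw1, w2Rw2
Branch closes: p1 and not p1 both at w2.
Every branch closes (one shown): valid in T, hence also in S4, S5 (every theorem of T is a theorem of S4 and S5).
K-tableau for the negation not ((Dia not p1 implies Box Dia not p1) or Dia p1):
1. not ((Dia not p1 implies Box Dia not p1) or Dia p1), w0
2. not (Dia not p1 implies Box Dia not p1), w0
3. not Dia p1, w0
4. Dia not p1, w0
5. not Box Dia not p1, w0
6. not p1, w1
7. not Dia not p1, w2
8. not p1, w2
Accessibility: w0Rw1, w0Rw2
Complete open branch: countermodel on a K-frame, so not valid in K.

T, S4, S5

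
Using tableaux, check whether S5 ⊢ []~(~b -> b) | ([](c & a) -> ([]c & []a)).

Tableau for the negation ~([]~(~b -> b) | ([](c & a) -> ([]c & []a))):
1. ~([]~(~b -> b) | ([](c & a) -> ([]c & []a))), u
2. ~[]~(~b -> b), u
3. ~([](c & a) -> ([]c & []a)), u
4. [](c & a), u
5. ~([]c & []a), u
6. c & a, u
7. c, u
8. a, u
9. ~[]a, u
10. ~b -> b, v
11. c & a, v
12. c, v
13. a, v
14. b, v
15. ~a, w
16. c & a, w
17. c, w
18. a, w
Accessibility: uRu, uRv, uRw, vRu, vRv, vRw, wRu, wRv, wRw
Branch closes: a and ~a both at w.
All branches of the negation close; one closing branch shown above.

Valid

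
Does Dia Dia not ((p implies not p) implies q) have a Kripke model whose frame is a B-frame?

Yes, satisfiable

1. Dia Dia not ((p implies not p) implies q), 0
2. Dia not ((p implies not p) implies q), 1   [Dia-rule on 1: fresh world 1, 0R1]
3. not ((p implies not p) implies q), 2   [Dia-rule on 2: fresh world 2, 1R2]
4. p implies not p, 2   [neg-implies-rule on 3]
5. not q, 2   [neg-implies-rule on 3]
6. not p, 2   [implies-rule on 4 (branches; this branch)]
Accessibility: 0R0, 0R1, 1R0, 1R1, 1R2, 2R1, 2R2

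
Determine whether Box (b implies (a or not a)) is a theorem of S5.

Yes, valid

Tableau for the negation not Box (b implies (a or not a)):
1. not Box (b implies (a or not a)), 0
2. not (b implies (a or not a)), 1
3. b, 1
4. not (a or not a), 1
5. not a, 1
6. a, 1
Accessibility: 0R0, 0R1, 1R0, 1R1
Branch closes: a and not a both at 1.
Every branch of the negation's tableau closes; the branch above is one of them.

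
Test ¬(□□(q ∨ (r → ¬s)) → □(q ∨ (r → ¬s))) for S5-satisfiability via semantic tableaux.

Unsatisfiable

1. ¬(□□(q ∨ (r → ¬s)) → □(q ∨ (r → ¬s))), w0
2. □□(q ∨ (r → ¬s)), w0
3. ¬□(q ∨ (r → ¬s)), w0
4. □(q ∨ (r → ¬s)), w0
5. q ∨ (r → ¬s), w0
6. r → ¬s, w0
7. ¬s, w0
8. ¬(q ∨ (r → ¬s)), w1
9. ¬q, w1
10. ¬(r → ¬s), w1
11. r, w1
12. s, w1
13. □(q ∨ (r → ¬s)), w1
14. q ∨ (r → ¬s), w1
15. r → ¬s, w1
16. ¬s, w1
Accessibility: w0Rw0, w0Rw1, w1Rw0, w1Rw1
Branch closes: s and ¬s both at w1.
Every branch closes; the branch above is one of them.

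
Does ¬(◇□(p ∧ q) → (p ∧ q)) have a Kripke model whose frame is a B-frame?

1. ¬(◇□(p ∧ q) → (p ∧ q)), 0
2. ◇□(p ∧ q), 0
3. ¬(p ∧ q), 0
4. ¬q, 0
5. □(p ∧ q), 1
6. p ∧ q, 0
7. p, 0
8. q, 0
Accessibility: 0R0, 0R1, 1R0, 1R1
Branch closes: q and ¬q both at 0.
All branches of the tableau close; one closing branch shown above.

Unsatisfiable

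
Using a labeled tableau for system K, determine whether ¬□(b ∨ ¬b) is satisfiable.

1. ¬□(b ∨ ¬b), u
2. ¬(b ∨ ¬b), v
3. ¬b, v
4. b, v
Accessibility: uRv
Branch closes: b and ¬b both at v.
(One branch shown.) All branches close.

No, unsatisfiable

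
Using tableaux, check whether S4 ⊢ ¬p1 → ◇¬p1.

Tableau for the negation ¬(¬p1 → ◇¬p1):
1. ¬(¬p1 → ◇¬p1), u
2. ¬p1, u
3. ¬◇¬p1, u
4. p1, u
Accessibility: uRu
Branch closes: p1 and ¬p1 both at u.
All branches of the negation close; one closing branch shown above.

Valid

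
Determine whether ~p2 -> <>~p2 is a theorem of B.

Valid

Tableau for the negation ~(~p2 -> <>~p2):
1. ~(~p2 -> <>~p2), w0
2. ~p2, w0
3. ~<>~p2, w0
4. p2, w0
Accessibility: w0Rw0
Branch closes: p2 and ~p2 both at w0.
All branches of the negation close; one closing branch shown above.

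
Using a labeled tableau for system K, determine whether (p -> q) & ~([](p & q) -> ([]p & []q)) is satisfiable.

Unsatisfiable

1. (p -> q) & ~([](p & q) -> ([]p & []q)), 0
2. p -> q, 0   [&-rule on 1]
3. ~([](p & q) -> ([]p & []q)), 0   [&-rule on 1]
4. [](p & q), 0   [~->-rule on 3]
5. ~([]p & []q), 0   [~->-rule on 3]
6. q, 0   [->-rule on 2 (branches; this branch)]
7. ~[]q, 0   [~&-rule on 5 (branches; this branch)]
8. ~q, 1   [~[]-rule on 7: fresh world 1, 0R1]
9. p & q, 1   [[]-rule on 4 via 0R1]
10. p, 1   [&-rule on 9]
11. q, 1   [&-rule on 9]
Accessibility: 0R1
Branch closes: q and ~q both at 1.
All branches of the tableau close; one closing branch shown above.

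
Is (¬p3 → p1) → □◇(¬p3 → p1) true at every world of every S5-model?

Valid

Tableau for the negation ¬((¬p3 → p1) → □◇(¬p3 → p1)):
1. ¬((¬p3 → p1) → □◇(¬p3 → p1)), w0
2. ¬p3 → p1, w0
3. ¬□◇(¬p3 → p1), w0
4. p1, w0
5. ¬◇(¬p3 → p1), w1
6. ¬(¬p3 → p1), w0
7. ¬p3, w0
8. ¬p1, w0
Accessibility: w0Rw0, w0Rw1, w1Rw0, w1Rw1
Branch closes: p1 and ¬p1 both at w0.
All branches of the negation close; one closing branch shown above.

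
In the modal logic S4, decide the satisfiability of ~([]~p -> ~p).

1. ~([]~p -> ~p), u
2. []~p, u
3. p, u
4. ~p, u
Accessibility: uRu
Branch closes: p and ~p both at u.
All branches of the tableau close; one closing branch shown above.

Unsatisfiable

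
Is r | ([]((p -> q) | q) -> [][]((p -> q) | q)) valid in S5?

Tableau for the negation ~(r | ([]((p -> q) | q) -> [][]((p -> q) | q))):
1. ~(r | ([]((p -> q) | q) -> [][]((p -> q) | q))), w0
2. ~r, w0
3. ~([]((p -> q) | q) -> [][]((p -> q) | q)), w0
4. []((p -> q) | q), w0
5. ~[][]((p -> q) | q), w0
6. (p -> q) | q, w0
7. p -> q, w0
8. q, w0
9. ~[]((p -> q) | q), w1
10. (p -> q) | q, w1
11. p -> q, w1
12. q, w1
13. ~((p -> q) | q), w2
14. ~(p -> q), w2
15. ~q, w2
16. p, w2
17. (p -> q) | q, w2
18. p -> q, w2
19. q, w2
Accessibility: w0Rw0, w0Rw1, w0Rw2, w1Rw0, w1Rw1, w1Rw2, w2Rw0, w2Rw1, w2Rw2
Branch closes: q and ~q both at w2.
Every branch of the negation's tableau closes; the branch above is one of them.

Valid in S5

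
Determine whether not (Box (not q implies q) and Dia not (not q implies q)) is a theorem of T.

Yes, valid

Tableau for the negation Box (not q implies q) and Dia not (not q implies q):
1. Box (not q implies q) and Dia not (not q implies q), 0
2. Box (not q implies q), 0
3. Dia not (not q implies q), 0
4. not q implies q, 0
5. q, 0
6. not (not q implies q), 1
7. not q, 1
8. not q implies q, 1
9. q, 1
Accessibility: 0R0, 0R1, 1R1
Branch closes: q and not q both at 1.
All branches of the negation close; one closing branch shown above.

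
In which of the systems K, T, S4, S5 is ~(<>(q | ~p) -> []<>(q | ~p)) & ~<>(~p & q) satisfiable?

S5-tableau for the formula:
1. ~(<>(q | ~p) -> []<>(q | ~p)) & ~<>(~p & q), u
2. ~(<>(q | ~p) -> []<>(q | ~p)), u
3. ~<>(~p & q), u
4. <>(q | ~p), u
5. ~[]<>(q | ~p), u
6. ~(~p & q), u
7. ~q, u
8. q | ~p, v
9. ~(~p & q), v
10. ~p, v
11. ~q, v
12. ~<>(q | ~p), w
13. ~(~p & q), w
14. ~(q | ~p), u
15. p, u
16. ~(q | ~p), v
17. p, v
Accessibility: uRu, uRv, uRw, vRu, vRv, vRw, wRu, wRv, wRw
Branch closes: p and ~p both at v.
Every branch closes (one shown): unsatisfiable in S5.
S4-tableau for the formula:
1. ~(<>(q | ~p) -> []<>(q | ~p)) & ~<>(~p & q), u
2. ~(<>(q | ~p) -> []<>(q | ~p)), u
3. ~<>(~p & q), u
4. <>(q | ~p), u
5. ~[]<>(q | ~p), u
6. ~(~p & q), u
7. ~q, u
8. q | ~p, v
9. ~(~p & q), v
10. ~p, v
11. ~q, v
12. ~<>(q | ~p), w
13. ~(~p & q), w
14. ~(q | ~p), w
15. ~q, w
16. p, w
Accessibility: uRu, uRv, uRw, vRv, wRw
Complete open branch: satisfiable in S4, hence also in K, T (this S4-model is also a K-model and a T-model).

K, T, S4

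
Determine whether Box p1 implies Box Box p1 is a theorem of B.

Tableau for the negation not (Box p1 implies Box Box p1):
1. not (Box p1 implies Box Box p1), 0
2. Box p1, 0
3. not Box Box p1, 0
4. p1, 0
5. not Box p1, 1
6. p1, 1
7. not p1, 2
Accessibility: 0R0, 0R1, 1R0, 1R1, 1R2, 2R1, 2R2
The negation has an open branch (countermodel exists).

Invalid (countermodel exists)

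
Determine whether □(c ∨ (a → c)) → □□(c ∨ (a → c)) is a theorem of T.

Tableau for the negation ¬(□(c ∨ (a → c)) → □□(c ∨ (a → c))):
1. ¬(□(c ∨ (a → c)) → □□(c ∨ (a → c))), w0
2. □(c ∨ (a → c)), w0
3. ¬□□(c ∨ (a → c)), w0
4. c ∨ (a → c), w0
5. a → c, w0
6. c, w0
7. ¬□(c ∨ (a → c)), w1
8. c ∨ (a → c), w1
9. a → c, w1
10. c, w1
11. ¬(c ∨ (a → c)), w2
12. ¬c, w2
13. ¬(a → c), w2
14. a, w2
Accessibility: w0Rw0, w0Rw1, w1Rw1, w1Rw2, w2Rw2
The negation has an open branch (countermodel exists).

Invalid (countermodel exists)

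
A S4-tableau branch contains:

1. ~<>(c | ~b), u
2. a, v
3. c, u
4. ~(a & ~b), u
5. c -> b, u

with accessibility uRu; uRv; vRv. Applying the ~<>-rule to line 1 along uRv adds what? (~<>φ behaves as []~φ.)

~(c | ~b), v

~<>φ behaves as []~φ: propagate the negated body to each accessible world.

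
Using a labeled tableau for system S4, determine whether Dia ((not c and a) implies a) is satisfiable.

1. Dia ((not c and a) implies a), 0
2. (not c and a) implies a, 1   [Dia-rule on 1: fresh world 1, 0R1]
3. a, 1   [implies-rule on 2 (branches; this branch)]
Accessibility: 0R0, 0R1, 1R1

Satisfiable (open branch found)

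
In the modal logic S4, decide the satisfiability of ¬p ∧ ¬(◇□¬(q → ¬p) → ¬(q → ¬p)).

1. ¬p ∧ ¬(◇□¬(q → ¬p) → ¬(q → ¬p)), u
2. ¬p, u
3. ¬(◇□¬(q → ¬p) → ¬(q → ¬p)), u
4. ◇□¬(q → ¬p), u
5. q → ¬p, u
6. □¬(q → ¬p), v
7. ¬(q → ¬p), v
8. q, v
9. p, v
Accessibility: uRu, uRv, vRv

Satisfiable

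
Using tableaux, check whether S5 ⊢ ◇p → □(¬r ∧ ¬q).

Tableau for the negation ¬(◇p → □(¬r ∧ ¬q)):
1. ¬(◇p → □(¬r ∧ ¬q)), 0
2. ◇p, 0
3. ¬□(¬r ∧ ¬q), 0
4. p, 1
5. ¬(¬r ∧ ¬q), 2
6. q, 2
Accessibility: 0R0, 0R1, 0R2, 1R0, 1R1, 1R2, 2R0, 2R1, 2R2
The negation has an open branch (countermodel exists).

Invalid (countermodel exists)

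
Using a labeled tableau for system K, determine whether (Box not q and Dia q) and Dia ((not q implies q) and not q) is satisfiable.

1. (Box not q and Dia q) and Dia ((not q implies q) and not q), 0
2. Box not q and Dia q, 0
3. Dia ((not q implies q) and not q), 0
4. Box not q, 0
5. Dia q, 0
6. (not q implies q) and not q, 1
7. not q implies q, 1
8. not q, 1
9. q, 1
Accessibility: 0R1
Branch closes: q and not q both at 1.
(One branch shown.) All branches close.

Unsatisfiable (every branch closes)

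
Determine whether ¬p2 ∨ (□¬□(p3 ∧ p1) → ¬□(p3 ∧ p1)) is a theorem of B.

Tableau for the negation ¬(¬p2 ∨ (□¬□(p3 ∧ p1) → ¬□(p3 ∧ p1))):
1. ¬(¬p2 ∨ (□¬□(p3 ∧ p1) → ¬□(p3 ∧ p1))), u
2. p2, u
3. ¬(□¬□(p3 ∧ p1) → ¬□(p3 ∧ p1)), u
4. □¬□(p3 ∧ p1), u
5. □(p3 ∧ p1), u
6. ¬□(p3 ∧ p1), u
7. p3 ∧ p1, u
8. p3, u
9. p1, u
10. ¬(p3 ∧ p1), v
11. ¬□(p3 ∧ p1), v
12. p3 ∧ p1, v
13. p3, v
14. p1, v
15. ¬p1, v
Accessibility: uRu, uRv, vRu, vRv
Branch closes: p1 and ¬p1 both at v.
Every branch of the negation's tableau closes; the branch above is one of them.

Valid in B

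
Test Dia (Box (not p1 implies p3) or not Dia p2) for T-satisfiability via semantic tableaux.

1. Dia (Box (not p1 implies p3) or not Dia p2), u
2. Box (not p1 implies p3) or not Dia p2, v
3. not Dia p2, v
4. not p2, v
Accessibility: uRu, uRv, vRv

Satisfiable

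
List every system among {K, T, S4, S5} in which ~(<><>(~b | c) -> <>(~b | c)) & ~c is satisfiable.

K, T

S4-tableau for the formula:
1. ~(<><>(~b | c) -> <>(~b | c)) & ~c, 0
2. ~(<><>(~b | c) -> <>(~b | c)), 0   [&-rule on 1]
3. ~c, 0   [&-rule on 1]
4. <><>(~b | c), 0   [~->-rule on 2]
5. ~<>(~b | c), 0   [~->-rule on 2]
6. ~(~b | c), 0   [~<>-rule on 5 via 0R0]
7. b, 0   [~|-rule on 6]
8. <>(~b | c), 1   [<>-rule on 4: fresh world 1, 0R1]
9. ~(~b | c), 1   [~<>-rule on 5 via 0R1]
10. b, 1   [~|-rule on 9]
11. ~c, 1   [~|-rule on 9]
12. ~b | c, 2   [<>-rule on 8: fresh world 2, 1R2]
13. ~(~b | c), 2   [~<>-rule on 5 via 0R2]
14. b, 2   [~|-rule on 13]
15. ~c, 2   [~|-rule on 13]
16. c, 2   [|-rule on 12 (branches; this branch)]
Accessibility: 0R0, 0R1, 0R2, 1R1, 1R2, 2R2
Branch closes: c and ~c both at 2.
Every branch closes (one shown): unsatisfiable in S4, hence also in S5 (every S5-frame is an S4-frame).
T-tableau for the formula:
1. ~(<><>(~b | c) -> <>(~b | c)) & ~c, 0
2. ~(<><>(~b | c) -> <>(~b | c)), 0   [&-rule on 1]
3. ~c, 0   [&-rule on 1]
4. <><>(~b | c), 0   [~->-rule on 2]
5. ~<>(~b | c), 0   [~->-rule on 2]
6. ~(~b | c), 0   [~<>-rule on 5 via 0R0]
7. b, 0   [~|-rule on 6]
8. <>(~b | c), 1   [<>-rule on 4: fresh world 1, 0R1]
9. ~(~b | c), 1   [~<>-rule on 5 via 0R1]
10. b, 1   [~|-rule on 9]
11. ~c, 1   [~|-rule on 9]
12. ~b | c, 2   [<>-rule on 8: fresh world 2, 1R2]
13. c, 2   [|-rule on 12 (branches; this branch)]
Accessibility: 0R0, 0R1, 1R1, 1R2, 2R2
Complete open branch: satisfiable in T, hence also in K (this T-model is also a K-model).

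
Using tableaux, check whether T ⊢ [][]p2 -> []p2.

Tableau for the negation ~([][]p2 -> []p2):
1. ~([][]p2 -> []p2), u
2. [][]p2, u
3. ~[]p2, u
4. []p2, u
5. p2, u
6. ~p2, v
7. []p2, v
8. p2, v
Accessibility: uRu, uRv, vRv
Branch closes: p2 and ~p2 both at v.
Every branch of the negation's tableau closes; the branch above is one of them.

Valid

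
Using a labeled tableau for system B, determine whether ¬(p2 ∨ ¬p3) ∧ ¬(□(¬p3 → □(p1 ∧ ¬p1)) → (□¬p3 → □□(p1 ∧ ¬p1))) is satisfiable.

1. ¬(p2 ∨ ¬p3) ∧ ¬(□(¬p3 → □(p1 ∧ ¬p1)) → (□¬p3 → □□(p1 ∧ ¬p1))), w0
2. ¬(p2 ∨ ¬p3), w0
3. ¬(□(¬p3 → □(p1 ∧ ¬p1)) → (□¬p3 → □□(p1 ∧ ¬p1))), w0
4. ¬p2, w0
5. p3, w0
6. □(¬p3 → □(p1 ∧ ¬p1)), w0
7. ¬(□¬p3 → □□(p1 ∧ ¬p1)), w0
8. □¬p3, w0
9. ¬□□(p1 ∧ ¬p1), w0
10. ¬p3 → □(p1 ∧ ¬p1), w0
11. ¬p3, w0
Accessibility: w0Rw0
Branch closes: p3 and ¬p3 both at w0.
(One branch shown.) All branches close.

No, unsatisfiable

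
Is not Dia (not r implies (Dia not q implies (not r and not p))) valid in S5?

Invalid (countermodel exists)

Tableau for the negation Dia (not r implies (Dia not q implies (not r and not p))):
1. Dia (not r implies (Dia not q implies (not r and not p))), w0
2. not r implies (Dia not q implies (not r and not p)), w1
3. Dia not q implies (not r and not p), w1
4. not r and not p, w1
5. not r, w1
6. not p, w1
Accessibility: w0Rw0, w0Rw1, w1Rw0, w1Rw1
The negation has an open branch (countermodel exists).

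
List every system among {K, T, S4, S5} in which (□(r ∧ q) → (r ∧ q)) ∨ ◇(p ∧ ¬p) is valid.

T-tableau for the negation ¬((□(r ∧ q) → (r ∧ q)) ∨ ◇(p ∧ ¬p)):
1. ¬((□(r ∧ q) → (r ∧ q)) ∨ ◇(p ∧ ¬p)), w0
2. ¬(□(r ∧ q) → (r ∧ q)), w0
3. ¬◇(p ∧ ¬p), w0
4. □(r ∧ q), w0
5. ¬(r ∧ q), w0
6. ¬(p ∧ ¬p), w0
7. r ∧ q, w0
8. r, w0
9. q, w0
10. ¬q, w0
Accessibility: w0Rw0
Branch closes: q and ¬q both at w0.
Every branch closes (one shown): valid in T, hence also in S4, S5 (every theorem of T is a theorem of S4 and S5).
K-tableau for the negation ¬((□(r ∧ q) → (r ∧ q)) ∨ ◇(p ∧ ¬p)):
1. ¬((□(r ∧ q) → (r ∧ q)) ∨ ◇(p ∧ ¬p)), w0
2. ¬(□(r ∧ q) → (r ∧ q)), w0
3. ¬◇(p ∧ ¬p), w0
4. □(r ∧ q), w0
5. ¬(r ∧ q), w0
6. ¬q, w0
Complete open branch: countermodel on a K-frame, so not valid in K.

T, S4, S5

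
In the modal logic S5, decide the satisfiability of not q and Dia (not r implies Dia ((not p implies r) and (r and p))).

Satisfiable (open branch found)

1. not q and Dia (not r implies Dia ((not p implies r) and (r and p))), 0
2. not q, 0
3. Dia (not r implies Dia ((not p implies r) and (r and p))), 0
4. not r implies Dia ((not p implies r) and (r and p)), 1
5. Dia ((not p implies r) and (r and p)), 1
6. (not p implies r) and (r and p), 2
7. not p implies r, 2
8. r and p, 2
9. r, 2
10. p, 2
Accessibility: 0R0, 0R1, 0R2, 1R0, 1R1, 1R2, 2R0, 2R1, 2R2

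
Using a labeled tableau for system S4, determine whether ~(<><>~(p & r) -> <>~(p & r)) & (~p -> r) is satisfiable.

No, unsatisfiable

1. ~(<><>~(p & r) -> <>~(p & r)) & (~p -> r), 0
2. ~(<><>~(p & r) -> <>~(p & r)), 0
3. ~p -> r, 0
4. <><>~(p & r), 0
5. ~<>~(p & r), 0
6. p & r, 0
7. p, 0
8. r, 0
9. <>~(p & r), 1
10. p & r, 1
11. p, 1
12. r, 1
13. ~(p & r), 2
14. p & r, 2
15. p, 2
16. r, 2
17. ~r, 2
Accessibility: 0R0, 0R1, 0R2, 1R1, 1R2, 2R2
Branch closes: r and ~r both at 2.
(One branch shown.) All branches close.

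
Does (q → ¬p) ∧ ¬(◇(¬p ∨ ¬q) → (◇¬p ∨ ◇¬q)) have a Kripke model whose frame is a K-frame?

Unsatisfiable (every branch closes)

1. (q → ¬p) ∧ ¬(◇(¬p ∨ ¬q) → (◇¬p ∨ ◇¬q)), 0
2. q → ¬p, 0
3. ¬(◇(¬p ∨ ¬q) → (◇¬p ∨ ◇¬q)), 0
4. ◇(¬p ∨ ¬q), 0
5. ¬(◇¬p ∨ ◇¬q), 0
6. ¬◇¬p, 0
7. ¬◇¬q, 0
8. ¬p, 0
9. ¬p ∨ ¬q, 1
10. p, 1
11. q, 1
12. ¬q, 1
Accessibility: 0R1
Branch closes: q and ¬q both at 1.
All branches of the tableau close; one closing branch shown above.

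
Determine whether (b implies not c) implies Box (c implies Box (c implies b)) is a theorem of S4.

Not valid

Tableau for the negation not ((b implies not c) implies Box (c implies Box (c implies b))):
1. not ((b implies not c) implies Box (c implies Box (c implies b))), 0
2. b implies not c, 0
3. not Box (c implies Box (c implies b)), 0
4. not c, 0
5. not (c implies Box (c implies b)), 1
6. c, 1
7. not Box (c implies b), 1
8. not (c implies b), 2
9. c, 2
10. not b, 2
Accessibility: 0R0, 0R1, 0R2, 1R1, 1R2, 2R2
The negation has an open branch (countermodel exists).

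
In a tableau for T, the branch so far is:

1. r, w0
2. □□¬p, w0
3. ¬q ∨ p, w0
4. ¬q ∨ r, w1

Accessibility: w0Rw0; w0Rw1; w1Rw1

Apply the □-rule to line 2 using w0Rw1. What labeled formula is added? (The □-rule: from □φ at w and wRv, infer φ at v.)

□¬p, w1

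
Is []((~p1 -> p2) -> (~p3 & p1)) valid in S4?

Not valid

Tableau for the negation ~[]((~p1 -> p2) -> (~p3 & p1)):
1. ~[]((~p1 -> p2) -> (~p3 & p1)), w0
2. ~((~p1 -> p2) -> (~p3 & p1)), w1
3. ~p1 -> p2, w1
4. ~(~p3 & p1), w1
5. p2, w1
6. ~p1, w1
Accessibility: w0Rw0, w0Rw1, w1Rw1
The negation has an open branch (countermodel exists).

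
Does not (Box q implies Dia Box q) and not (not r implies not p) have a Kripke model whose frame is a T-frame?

Unsatisfiable (every branch closes)

1. not (Box q implies Dia Box q) and not (not r implies not p), u
2. not (Box q implies Dia Box q), u   [and-rule on 1]
3. not (not r implies not p), u   [and-rule on 1]
4. Box q, u   [neg-implies-rule on 2]
5. not Dia Box q, u   [neg-implies-rule on 2]
6. not r, u   [neg-implies-rule on 3]
7. p, u   [neg-implies-rule on 3]
8. q, u   [Box-rule on 4 via uRu]
9. not Box q, u   [neg-Dia-rule on 5 via uRu]
10. not q, v   [neg-Box-rule on 9: fresh world v, uRv]
11. q, v   [Box-rule on 4 via uRv]
Accessibility: uRu, uRv, vRv
Branch closes: q and not q both at v.
All branches of the tableau close; one closing branch shown above.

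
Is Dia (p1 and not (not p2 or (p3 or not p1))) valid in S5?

Tableau for the negation not Dia (p1 and not (not p2 or (p3 or not p1))):
1. not Dia (p1 and not (not p2 or (p3 or not p1))), 0
2. not (p1 and not (not p2 or (p3 or not p1))), 0   [neg-Dia-rule on 1 via 0R0]
3. not p2 or (p3 or not p1), 0   [neg-and-rule on 2 (branches; this branch)]
4. p3 or not p1, 0   [or-rule on 3 (branches; this branch)]
5. not p1, 0   [or-rule on 4 (branches; this branch)]
Accessibility: 0R0
The negation has an open branch (countermodel exists).

No, not valid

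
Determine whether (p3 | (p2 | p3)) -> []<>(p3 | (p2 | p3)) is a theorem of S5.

Tableau for the negation ~((p3 | (p2 | p3)) -> []<>(p3 | (p2 | p3))):
1. ~((p3 | (p2 | p3)) -> []<>(p3 | (p2 | p3))), 0
2. p3 | (p2 | p3), 0   [~->-rule on 1]
3. ~[]<>(p3 | (p2 | p3)), 0   [~->-rule on 1]
4. p2 | p3, 0   [|-rule on 2 (branches; this branch)]
5. p2, 0   [|-rule on 4 (branches; this branch)]
6. ~<>(p3 | (p2 | p3)), 1   [~[]-rule on 3: fresh world 1, 0R1]
7. ~(p3 | (p2 | p3)), 0   [~<>-rule on 6 via 1R0]
8. ~p3, 0   [~|-rule on 7]
9. ~(p2 | p3), 0   [~|-rule on 7]
10. ~p2, 0   [~|-rule on 9]
Accessibility: 0R0, 0R1, 1R0, 1R1
Branch closes: p2 and ~p2 both at 0.
All branches of the negation close; one closing branch shown above.

Valid in S5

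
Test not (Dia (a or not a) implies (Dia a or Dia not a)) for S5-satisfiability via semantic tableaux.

1. not (Dia (a or not a) implies (Dia a or Dia not a)), 0
2. Dia (a or not a), 0   [neg-implies-rule on 1]
3. not (Dia a or Dia not a), 0   [neg-implies-rule on 1]
4. not Dia a, 0   [neg-or-rule on 3]
5. not Dia not a, 0   [neg-or-rule on 3]
6. not a, 0   [neg-Dia-rule on 4 via 0R0]
7. a, 0   [neg-Dia-rule on 5 via 0R0]
Accessibility: 0R0
Branch closes: a and not a both at 0.
(One branch shown.) All branches close.

Unsatisfiable (every branch closes)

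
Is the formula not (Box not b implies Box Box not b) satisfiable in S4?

1. not (Box not b implies Box Box not b), 0
2. Box not b, 0
3. not Box Box not b, 0
4. not b, 0
5. not Box not b, 1
6. not b, 1
7. b, 2
8. not b, 2
Accessibility: 0R0, 0R1, 0R2, 1R1, 1R2, 2R2
Branch closes: b and not b both at 2.
Every branch closes; the branch above is one of them.

Unsatisfiable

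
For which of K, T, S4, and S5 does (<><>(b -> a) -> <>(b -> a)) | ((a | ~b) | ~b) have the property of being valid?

S4, S5

T-tableau for the negation ~((<><>(b -> a) -> <>(b -> a)) | ((a | ~b) | ~b)):
1. ~((<><>(b -> a) -> <>(b -> a)) | ((a | ~b) | ~b)), u
2. ~(<><>(b -> a) -> <>(b -> a)), u
3. ~((a | ~b) | ~b), u
4. <><>(b -> a), u
5. ~<>(b -> a), u
6. ~(a | ~b), u
7. b, u
8. ~a, u
9. ~(b -> a), u
10. <>(b -> a), v
11. ~(b -> a), v
12. b, v
13. ~a, v
14. b -> a, w
15. a, w
Accessibility: uRu, uRv, vRv, vRw, wRw
Complete open branch: countermodel on a T-frame, so not valid in T, nor in K (the same frame is also a K-frame).
S4-tableau for the negation ~((<><>(b -> a) -> <>(b -> a)) | ((a | ~b) | ~b)):
1. ~((<><>(b -> a) -> <>(b -> a)) | ((a | ~b) | ~b)), u
2. ~(<><>(b -> a) -> <>(b -> a)), u
3. ~((a | ~b) | ~b), u
4. <><>(b -> a), u
5. ~<>(b -> a), u
6. ~(a | ~b), u
7. b, u
8. ~a, u
9. ~(b -> a), u
10. <>(b -> a), v
11. ~(b -> a), v
12. b, v
13. ~a, v
14. b -> a, w
15. ~(b -> a), w
16. b, w
17. ~a, w
18. a, w
Accessibility: uRu, uRv, uRw, vRv, vRw, wRw
Branch closes: a and ~a both at w.
Every branch closes (one shown): valid in S4, hence also in S5 (every theorem of S4 is a theorem of S5).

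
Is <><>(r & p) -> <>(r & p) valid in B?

Tableau for the negation ~(<><>(r & p) -> <>(r & p)):
1. ~(<><>(r & p) -> <>(r & p)), 0
2. <><>(r & p), 0
3. ~<>(r & p), 0
4. ~(r & p), 0
5. ~p, 0
6. <>(r & p), 1
7. ~(r & p), 1
8. ~p, 1
9. r & p, 2
10. r, 2
11. p, 2
Accessibility: 0R0, 0R1, 1R0, 1R1, 1R2, 2R1, 2R2
The negation has an open branch (countermodel exists).

Not valid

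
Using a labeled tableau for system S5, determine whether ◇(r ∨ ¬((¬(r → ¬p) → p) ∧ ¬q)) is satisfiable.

1. ◇(r ∨ ¬((¬(r → ¬p) → p) ∧ ¬q)), 0
2. r ∨ ¬((¬(r → ¬p) → p) ∧ ¬q), 1
3. ¬((¬(r → ¬p) → p) ∧ ¬q), 1
4. q, 1
Accessibility: 0R0, 0R1, 1R0, 1R1

Yes, satisfiable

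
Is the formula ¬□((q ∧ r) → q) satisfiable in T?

1. ¬□((q ∧ r) → q), u
2. ¬((q ∧ r) → q), v   [¬□-rule on 1: fresh world v, uRv]
3. q ∧ r, v   [¬→-rule on 2]
4. ¬q, v   [¬→-rule on 2]
5. q, v   [∧-rule on 3]
6. r, v   [∧-rule on 3]
Accessibility: uRu, uRv, vRv
Branch closes: q and ¬q both at v.
All branches of the tableau close; one closing branch shown above.

No, unsatisfiable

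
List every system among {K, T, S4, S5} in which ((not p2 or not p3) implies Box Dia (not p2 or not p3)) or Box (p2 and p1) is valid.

S4-tableau for the negation not (((not p2 or not p3) implies Box Dia (not p2 or not p3)) or Box (p2 and p1)):
1. not (((not p2 or not p3) implies Box Dia (not p2 or not p3)) or Box (p2 and p1)), w0
2. not ((not p2 or not p3) implies Box Dia (not p2 or not p3)), w0
3. not Box (p2 and p1), w0
4. not p2 or not p3, w0
5. not Box Dia (not p2 or not p3), w0
6. not p3, w0
7. not (p2 and p1), w1
8. not p1, w1
9. not Dia (not p2 or not p3), w2
10. not (not p2 or not p3), w2
11. p2, w2
12. p3, w2
Accessibility: w0Rw0, w0Rw1, w0Rw2, w1Rw1, w2Rw2
Complete open branch: countermodel on an S4-frame, so not valid in S4, nor in K, T (the same frame is also a K-frame and a T-frame).
S5-tableau for the negation not (((not p2 or not p3) implies Box Dia (not p2 or not p3)) or Box (p2 and p1)):
1. not (((not p2 or not p3) implies Box Dia (not p2 or not p3)) or Box (p2 and p1)), w0
2. not ((not p2 or not p3) implies Box Dia (not p2 or not p3)), w0
3. not Box (p2 and p1), w0
4. not p2 or not p3, w0
5. not Box Dia (not p2 or not p3), w0
6. not p3, w0
7. not (p2 and p1), w1
8. not p1, w1
9. not Dia (not p2 or not p3), w2
10. not (not p2 or not p3), w0
11. p2, w0
12. p3, w0
Accessibility: w0Rw0, w0Rw1, w0Rw2, w1Rw0, w1Rw1, w1Rw2, w2Rw0, w2Rw1, w2Rw2
Branch closes: p3 and not p3 both at w0.
Every branch closes (one shown): valid in S5.

S5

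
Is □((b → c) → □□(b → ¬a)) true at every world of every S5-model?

Tableau for the negation ¬□((b → c) → □□(b → ¬a)):
1. ¬□((b → c) → □□(b → ¬a)), w0
2. ¬((b → c) → □□(b → ¬a)), w1   [¬□-rule on 1: fresh world w1, w0Rw1]
3. b → c, w1   [¬→-rule on 2]
4. ¬□□(b → ¬a), w1   [¬→-rule on 2]
5. c, w1   [→-rule on 3 (branches; this branch)]
6. ¬□(b → ¬a), w2   [¬□-rule on 4: fresh world w2, w1Rw2]
7. ¬(b → ¬a), w3   [¬□-rule on 6: fresh world w3, w2Rw3]
8. b, w3   [¬→-rule on 7]
9. a, w3   [¬→-rule on 7]
Accessibility: w0Rw0, w0Rw1, w0Rw2, w0Rw3, w1Rw0, w1Rw1, w1Rw2, w1Rw3, w2Rw0, w2Rw1, w2Rw2, w2Rw3, w3Rw0, w3Rw1, w3Rw2, w3Rw3
The negation has an open branch (countermodel exists).

Not valid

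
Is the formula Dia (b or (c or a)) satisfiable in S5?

Satisfiable

1. Dia (b or (c or a)), w0
2. b or (c or a), w1
3. c or a, w1
4. a, w1
Accessibility: w0Rw0, w0Rw1, w1Rw0, w1Rw1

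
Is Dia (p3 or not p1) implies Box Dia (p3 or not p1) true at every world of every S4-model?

Tableau for the negation not (Dia (p3 or not p1) implies Box Dia (p3 or not p1)):
1. not (Dia (p3 or not p1) implies Box Dia (p3 or not p1)), u
2. Dia (p3 or not p1), u
3. not Box Dia (p3 or not p1), u
4. p3 or not p1, v
5. not p1, v
6. not Dia (p3 or not p1), w
7. not (p3 or not p1), w
8. not p3, w
9. p1, w
Accessibility: uRu, uRv, uRw, vRv, wRw
The negation has an open branch (countermodel exists).

No, not valid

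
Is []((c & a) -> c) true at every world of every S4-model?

Tableau for the negation ~[]((c & a) -> c):
1. ~[]((c & a) -> c), u
2. ~((c & a) -> c), v   [~[]-rule on 1: fresh world v, uRv]
3. c & a, v   [~->-rule on 2]
4. ~c, v   [~->-rule on 2]
5. c, v   [&-rule on 3]
6. a, v   [&-rule on 3]
Accessibility: uRu, uRv, vRv
Branch closes: c and ~c both at v.
All branches of the negation close; one closing branch shown above.

Yes, valid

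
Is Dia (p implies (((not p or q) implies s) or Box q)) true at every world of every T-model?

Valid in T

Tableau for the negation not Dia (p implies (((not p or q) implies s) or Box q)):
1. not Dia (p implies (((not p or q) implies s) or Box q)), 0
2. not (p implies (((not p or q) implies s) or Box q)), 0   [neg-Dia-rule on 1 via 0R0]
3. p, 0   [neg-implies-rule on 2]
4. not (((not p or q) implies s) or Box q), 0   [neg-implies-rule on 2]
5. not ((not p or q) implies s), 0   [neg-or-rule on 4]
6. not Box q, 0   [neg-or-rule on 4]
7. not p or q, 0   [neg-implies-rule on 5]
8. not s, 0   [neg-implies-rule on 5]
9. q, 0   [or-rule on 7 (branches; this branch)]
10. not q, 1   [neg-Box-rule on 6: fresh world 1, 0R1]
11. not (p implies (((not p or q) implies s) or Box q)), 1   [neg-Dia-rule on 1 via 0R1]
12. p, 1   [neg-implies-rule on 11]
13. not (((not p or q) implies s) or Box q), 1   [neg-implies-rule on 11]
14. not ((not p or q) implies s), 1   [neg-or-rule on 13]
15. not Box q, 1   [neg-or-rule on 13]
16. not p or q, 1   [neg-implies-rule on 14]
17. not s, 1   [neg-implies-rule on 14]
18. q, 1   [or-rule on 16 (branches; this branch)]
Accessibility: 0R0, 0R1, 1R1
Branch closes: q and not q both at 1.
Every branch of the negation's tableau closes; the branch above is one of them.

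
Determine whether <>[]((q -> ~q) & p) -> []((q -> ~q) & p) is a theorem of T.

Invalid (countermodel exists)

Tableau for the negation ~(<>[]((q -> ~q) & p) -> []((q -> ~q) & p)):
1. ~(<>[]((q -> ~q) & p) -> []((q -> ~q) & p)), 0
2. <>[]((q -> ~q) & p), 0   [~->-rule on 1]
3. ~[]((q -> ~q) & p), 0   [~->-rule on 1]
4. []((q -> ~q) & p), 1   [<>-rule on 2: fresh world 1, 0R1]
5. (q -> ~q) & p, 1   [[]-rule on 4 via 1R1]
6. q -> ~q, 1   [&-rule on 5]
7. p, 1   [&-rule on 5]
8. ~q, 1   [->-rule on 6 (branches; this branch)]
9. ~((q -> ~q) & p), 2   [~[]-rule on 3: fresh world 2, 0R2]
10. ~p, 2   [~&-rule on 9 (branches; this branch)]
Accessibility: 0R0, 0R1, 0R2, 1R1, 2R2
The negation has an open branch (countermodel exists).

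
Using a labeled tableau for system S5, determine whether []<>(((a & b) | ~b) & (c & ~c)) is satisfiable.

1. []<>(((a & b) | ~b) & (c & ~c)), 0
2. <>(((a & b) | ~b) & (c & ~c)), 0   [[]-rule on 1 via 0R0]
3. ((a & b) | ~b) & (c & ~c), 1   [<>-rule on 2: fresh world 1, 0R1]
4. (a & b) | ~b, 1   [&-rule on 3]
5. c & ~c, 1   [&-rule on 3]
6. c, 1   [&-rule on 5]
7. ~c, 1   [&-rule on 5]
Accessibility: 0R0, 0R1, 1R0, 1R1
Branch closes: c and ~c both at 1.
(One branch shown.) All branches close.

Unsatisfiable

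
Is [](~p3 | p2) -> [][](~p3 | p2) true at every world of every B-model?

No, not valid

Tableau for the negation ~([](~p3 | p2) -> [][](~p3 | p2)):
1. ~([](~p3 | p2) -> [][](~p3 | p2)), u
2. [](~p3 | p2), u
3. ~[][](~p3 | p2), u
4. ~p3 | p2, u
5. p2, u
6. ~[](~p3 | p2), v
7. ~p3 | p2, v
8. p2, v
9. ~(~p3 | p2), w
10. p3, w
11. ~p2, w
Accessibility: uRu, uRv, vRu, vRv, vRw, wRv, wRw
The negation has an open branch (countermodel exists).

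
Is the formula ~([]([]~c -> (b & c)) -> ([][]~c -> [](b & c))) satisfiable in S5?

Unsatisfiable (every branch closes)

1. ~([]([]~c -> (b & c)) -> ([][]~c -> [](b & c))), w0
2. []([]~c -> (b & c)), w0
3. ~([][]~c -> [](b & c)), w0
4. [][]~c, w0
5. ~[](b & c), w0
6. []~c -> (b & c), w0
7. []~c, w0
8. ~c, w0
9. ~[]~c, w0
10. ~(b & c), w1
11. []~c -> (b & c), w1
12. []~c, w1
13. ~c, w1
14. ~[]~c, w1
15. c, w2
16. []~c -> (b & c), w2
17. []~c, w2
18. ~c, w2
Accessibility: w0Rw0, w0Rw1, w0Rw2, w1Rw0, w1Rw1, w1Rw2, w2Rw0, w2Rw1, w2Rw2
Branch closes: c and ~c both at w2.
Every branch closes; the branch above is one of them.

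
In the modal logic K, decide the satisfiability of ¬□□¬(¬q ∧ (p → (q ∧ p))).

1. ¬□□¬(¬q ∧ (p → (q ∧ p))), 0
2. ¬□¬(¬q ∧ (p → (q ∧ p))), 1   [¬□-rule on 1: fresh world 1, 0R1]
3. ¬q ∧ (p → (q ∧ p)), 2   [¬□-rule on 2: fresh world 2, 1R2]
4. ¬q, 2   [∧-rule on 3]
5. p → (q ∧ p), 2   [∧-rule on 3]
6. ¬p, 2   [→-rule on 5 (branches; this branch)]
Accessibility: 0R1, 1R2

Satisfiable (open branch found)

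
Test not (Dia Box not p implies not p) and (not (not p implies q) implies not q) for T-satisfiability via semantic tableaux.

Yes, satisfiable

1. not (Dia Box not p implies not p) and (not (not p implies q) implies not q), 0
2. not (Dia Box not p implies not p), 0
3. not (not p implies q) implies not q, 0
4. Dia Box not p, 0
5. p, 0
6. not q, 0
7. Box not p, 1
8. not p, 1
Accessibility: 0R0, 0R1, 1R1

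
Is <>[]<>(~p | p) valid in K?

Invalid (countermodel exists)

Tableau for the negation ~<>[]<>(~p | p):
1. ~<>[]<>(~p | p), u
The negation has an open branch (countermodel exists).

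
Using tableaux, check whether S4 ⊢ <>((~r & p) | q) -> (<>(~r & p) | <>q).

Tableau for the negation ~(<>((~r & p) | q) -> (<>(~r & p) | <>q)):
1. ~(<>((~r & p) | q) -> (<>(~r & p) | <>q)), 0
2. <>((~r & p) | q), 0
3. ~(<>(~r & p) | <>q), 0
4. ~<>(~r & p), 0
5. ~<>q, 0
6. ~(~r & p), 0
7. ~q, 0
8. ~p, 0
9. (~r & p) | q, 1
10. ~(~r & p), 1
11. ~q, 1
12. ~r & p, 1
13. ~r, 1
14. p, 1
15. ~p, 1
Accessibility: 0R0, 0R1, 1R1
Branch closes: p and ~p both at 1.
Every branch of the negation's tableau closes; the branch above is one of them.

Valid in S4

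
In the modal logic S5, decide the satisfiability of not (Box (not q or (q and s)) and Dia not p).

Yes, satisfiable

1. not (Box (not q or (q and s)) and Dia not p), w0
2. not Dia not p, w0
3. p, w0
Accessibility: w0Rw0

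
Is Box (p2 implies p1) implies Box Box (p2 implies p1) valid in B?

Tableau for the negation not (Box (p2 implies p1) implies Box Box (p2 implies p1)):
1. not (Box (p2 implies p1) implies Box Box (p2 implies p1)), w0
2. Box (p2 implies p1), w0
3. not Box Box (p2 implies p1), w0
4. p2 implies p1, w0
5. p1, w0
6. not Box (p2 implies p1), w1
7. p2 implies p1, w1
8. p1, w1
9. not (p2 implies p1), w2
10. p2, w2
11. not p1, w2
Accessibility: w0Rw0, w0Rw1, w1Rw0, w1Rw1, w1Rw2, w2Rw1, w2Rw2
The negation has an open branch (countermodel exists).

Not valid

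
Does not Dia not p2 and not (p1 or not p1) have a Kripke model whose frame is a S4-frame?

1. not Dia not p2 and not (p1 or not p1), u
2. not Dia not p2, u
3. not (p1 or not p1), u
4. not p1, u
5. p1, u
Accessibility: uRu
Branch closes: p1 and not p1 both at u.
(One branch shown.) All branches close.

Unsatisfiable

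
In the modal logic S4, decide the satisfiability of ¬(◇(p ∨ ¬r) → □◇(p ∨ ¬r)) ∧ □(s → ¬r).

Satisfiable (open branch found)

1. ¬(◇(p ∨ ¬r) → □◇(p ∨ ¬r)) ∧ □(s → ¬r), 0
2. ¬(◇(p ∨ ¬r) → □◇(p ∨ ¬r)), 0   [∧-rule on 1]
3. □(s → ¬r), 0   [∧-rule on 1]
4. ◇(p ∨ ¬r), 0   [¬→-rule on 2]
5. ¬□◇(p ∨ ¬r), 0   [¬→-rule on 2]
6. s → ¬r, 0   [□-rule on 3 via 0R0]
7. ¬r, 0   [→-rule on 6 (branches; this branch)]
8. p ∨ ¬r, 1   [◇-rule on 4: fresh world 1, 0R1]
9. s → ¬r, 1   [□-rule on 3 via 0R1]
10. ¬r, 1   [∨-rule on 8 (branches; this branch)]
11. ¬◇(p ∨ ¬r), 2   [¬□-rule on 5: fresh world 2, 0R2]
12. s → ¬r, 2   [□-rule on 3 via 0R2]
13. ¬(p ∨ ¬r), 2   [¬◇-rule on 11 via 2R2]
14. ¬p, 2   [¬∨-rule on 13]
15. r, 2   [¬∨-rule on 13]
16. ¬s, 2   [→-rule on 12 (branches; this branch)]
Accessibility: 0R0, 0R1, 0R2, 1R1, 2R2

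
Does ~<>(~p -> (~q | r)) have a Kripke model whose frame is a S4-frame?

Satisfiable (open branch found)

1. ~<>(~p -> (~q | r)), w0
2. ~(~p -> (~q | r)), w0
3. ~p, w0
4. ~(~q | r), w0
5. q, w0
6. ~r, w0
Accessibility: w0Rw0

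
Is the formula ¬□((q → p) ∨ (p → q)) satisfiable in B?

No, unsatisfiable

1. ¬□((q → p) ∨ (p → q)), 0
2. ¬((q → p) ∨ (p → q)), 1   [¬□-rule on 1: fresh world 1, 0R1]
3. ¬(q → p), 1   [¬∨-rule on 2]
4. ¬(p → q), 1   [¬∨-rule on 2]
5. q, 1   [¬→-rule on 3]
6. ¬p, 1   [¬→-rule on 3]
7. p, 1   [¬→-rule on 4]
8. ¬q, 1   [¬→-rule on 4]
Accessibility: 0R0, 0R1, 1R0, 1R1
Branch closes: p and ¬p both at 1.
All branches of the tableau close; one closing branch shown above.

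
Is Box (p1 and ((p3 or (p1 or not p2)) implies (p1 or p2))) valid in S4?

Tableau for the negation not Box (p1 and ((p3 or (p1 or not p2)) implies (p1 or p2))):
1. not Box (p1 and ((p3 or (p1 or not p2)) implies (p1 or p2))), w0
2. not (p1 and ((p3 or (p1 or not p2)) implies (p1 or p2))), w1
3. not ((p3 or (p1 or not p2)) implies (p1 or p2)), w1
4. p3 or (p1 or not p2), w1
5. not (p1 or p2), w1
6. not p1, w1
7. not p2, w1
8. p1 or not p2, w1
Accessibility: w0Rw0, w0Rw1, w1Rw1
The negation has an open branch (countermodel exists).

Not valid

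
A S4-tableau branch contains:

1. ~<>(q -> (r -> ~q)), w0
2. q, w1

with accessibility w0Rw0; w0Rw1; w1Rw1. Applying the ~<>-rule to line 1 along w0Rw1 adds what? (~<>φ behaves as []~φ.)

~(q -> (r -> ~q)), w1

~<>φ behaves as []~φ: propagate the negated body to each accessible world.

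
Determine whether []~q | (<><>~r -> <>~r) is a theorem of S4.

Valid in S4

Tableau for the negation ~([]~q | (<><>~r -> <>~r)):
1. ~([]~q | (<><>~r -> <>~r)), u
2. ~[]~q, u
3. ~(<><>~r -> <>~r), u
4. <><>~r, u
5. ~<>~r, u
6. r, u
7. q, v
8. r, v
9. <>~r, w
10. r, w
11. ~r, x
12. r, x
Accessibility: uRu, uRv, uRw, uRx, vRv, wRw, wRx, xRx
Branch closes: r and ~r both at x.
Every branch of the negation's tableau closes; the branch above is one of them.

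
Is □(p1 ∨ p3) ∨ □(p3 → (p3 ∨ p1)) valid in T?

Valid

Tableau for the negation ¬(□(p1 ∨ p3) ∨ □(p3 → (p3 ∨ p1))):
1. ¬(□(p1 ∨ p3) ∨ □(p3 → (p3 ∨ p1))), 0
2. ¬□(p1 ∨ p3), 0
3. ¬□(p3 → (p3 ∨ p1)), 0
4. ¬(p1 ∨ p3), 1
5. ¬p1, 1
6. ¬p3, 1
7. ¬(p3 → (p3 ∨ p1)), 2
8. p3, 2
9. ¬(p3 ∨ p1), 2
10. ¬p3, 2
11. ¬p1, 2
Accessibility: 0R0, 0R1, 0R2, 1R1, 2R2
Branch closes: p3 and ¬p3 both at 2.
All branches of the negation close; one closing branch shown above.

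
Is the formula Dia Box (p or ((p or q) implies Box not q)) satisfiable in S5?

Satisfiable (open branch found)

1. Dia Box (p or ((p or q) implies Box not q)), u
2. Box (p or ((p or q) implies Box not q)), v
3. p or ((p or q) implies Box not q), u
4. p or ((p or q) implies Box not q), v
5. (p or q) implies Box not q, u
6. (p or q) implies Box not q, v
7. Box not q, u
8. not q, u
9. not q, v
10. Box not q, v
Accessibility: uRu, uRv, vRu, vRv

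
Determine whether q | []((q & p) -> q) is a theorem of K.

Tableau for the negation ~(q | []((q & p) -> q)):
1. ~(q | []((q & p) -> q)), u
2. ~q, u
3. ~[]((q & p) -> q), u
4. ~((q & p) -> q), v
5. q & p, v
6. ~q, v
7. q, v
8. p, v
Accessibility: uRv
Branch closes: q and ~q both at v.
All branches of the negation close; one closing branch shown above.

Valid in K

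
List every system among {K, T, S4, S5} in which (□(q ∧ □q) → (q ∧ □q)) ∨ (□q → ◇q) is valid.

K-tableau for the negation ¬((□(q ∧ □q) → (q ∧ □q)) ∨ (□q → ◇q)):
1. ¬((□(q ∧ □q) → (q ∧ □q)) ∨ (□q → ◇q)), w0
2. ¬(□(q ∧ □q) → (q ∧ □q)), w0
3. ¬(□q → ◇q), w0
4. □(q ∧ □q), w0
5. ¬(q ∧ □q), w0
6. □q, w0
7. ¬◇q, w0
8. ¬q, w0
Complete open branch: countermodel on a K-frame, so not valid in K.
T-tableau for the negation ¬((□(q ∧ □q) → (q ∧ □q)) ∨ (□q → ◇q)):
1. ¬((□(q ∧ □q) → (q ∧ □q)) ∨ (□q → ◇q)), w0
2. ¬(□(q ∧ □q) → (q ∧ □q)), w0
3. ¬(□q → ◇q), w0
4. □(q ∧ □q), w0
5. ¬(q ∧ □q), w0
6. □q, w0
7. ¬◇q, w0
8. q ∧ □q, w0
9. q, w0
10. ¬q, w0
Accessibility: w0Rw0
Branch closes: q and ¬q both at w0.
Every branch closes (one shown): valid in T, hence also in S4, S5 (every theorem of T is a theorem of S4 and S5).

T, S4, S5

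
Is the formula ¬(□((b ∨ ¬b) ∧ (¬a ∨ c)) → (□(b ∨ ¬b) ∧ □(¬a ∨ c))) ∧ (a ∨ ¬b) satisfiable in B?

Unsatisfiable (every branch closes)

1. ¬(□((b ∨ ¬b) ∧ (¬a ∨ c)) → (□(b ∨ ¬b) ∧ □(¬a ∨ c))) ∧ (a ∨ ¬b), w0
2. ¬(□((b ∨ ¬b) ∧ (¬a ∨ c)) → (□(b ∨ ¬b) ∧ □(¬a ∨ c))), w0   [∧-rule on 1]
3. a ∨ ¬b, w0   [∧-rule on 1]
4. □((b ∨ ¬b) ∧ (¬a ∨ c)), w0   [¬→-rule on 2]
5. ¬(□(b ∨ ¬b) ∧ □(¬a ∨ c)), w0   [¬→-rule on 2]
6. (b ∨ ¬b) ∧ (¬a ∨ c), w0   [□-rule on 4 via w0Rw0]
7. b ∨ ¬b, w0   [∧-rule on 6]
8. ¬a ∨ c, w0   [∧-rule on 6]
9. ¬b, w0   [∨-rule on 3 (branches; this branch)]
10. ¬□(¬a ∨ c), w0   [¬∧-rule on 5 (branches; this branch)]
11. c, w0   [∨-rule on 8 (branches; this branch)]
12. ¬(¬a ∨ c), w1   [¬□-rule on 10: fresh world w1, w0Rw1]
13. a, w1   [¬∨-rule on 12]
14. ¬c, w1   [¬∨-rule on 12]
15. (b ∨ ¬b) ∧ (¬a ∨ c), w1   [□-rule on 4 via w0Rw1]
16. b ∨ ¬b, w1   [∧-rule on 15]
17. ¬a ∨ c, w1   [∧-rule on 15]
18. ¬b, w1   [∨-rule on 16 (branches; this branch)]
19. c, w1   [∨-rule on 17 (branches; this branch)]
Accessibility: w0Rw0, w0Rw1, w1Rw0, w1Rw1
Branch closes: c and ¬c both at w1.
Every branch closes; the branch above is one of them.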